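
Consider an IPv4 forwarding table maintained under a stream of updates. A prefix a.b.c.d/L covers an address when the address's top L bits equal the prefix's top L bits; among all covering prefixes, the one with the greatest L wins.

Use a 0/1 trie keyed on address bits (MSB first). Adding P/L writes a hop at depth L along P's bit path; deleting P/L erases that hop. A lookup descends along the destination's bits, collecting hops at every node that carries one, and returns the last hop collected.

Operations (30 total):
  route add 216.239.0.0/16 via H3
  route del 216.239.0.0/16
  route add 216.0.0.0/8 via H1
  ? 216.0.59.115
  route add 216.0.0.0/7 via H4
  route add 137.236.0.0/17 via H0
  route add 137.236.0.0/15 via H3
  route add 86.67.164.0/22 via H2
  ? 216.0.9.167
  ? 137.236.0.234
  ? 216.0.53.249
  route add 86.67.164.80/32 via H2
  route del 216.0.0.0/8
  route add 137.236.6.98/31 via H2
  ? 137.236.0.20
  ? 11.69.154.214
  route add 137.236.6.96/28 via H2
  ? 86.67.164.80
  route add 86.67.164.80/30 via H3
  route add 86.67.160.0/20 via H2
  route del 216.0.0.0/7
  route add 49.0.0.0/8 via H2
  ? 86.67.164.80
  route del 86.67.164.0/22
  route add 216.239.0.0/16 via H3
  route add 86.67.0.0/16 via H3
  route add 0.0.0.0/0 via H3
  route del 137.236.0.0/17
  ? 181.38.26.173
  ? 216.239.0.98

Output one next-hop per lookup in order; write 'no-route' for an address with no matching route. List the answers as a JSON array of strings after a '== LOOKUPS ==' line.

Apply in order:
  + 216.239.0.0/16 (H3) depth=16
  del 216.239.0.0/16 (clear depth 16)
  + 216.0.0.0/8 (H1) depth=8
  Q 216.0.59.115: descend 11011000 ; hops seen [H1] ; pick H1
  + 216.0.0.0/7 (H4) depth=7
  + 137.236.0.0/17 (H0) depth=17
  + 137.236.0.0/15 (H3) depth=15
  + 86.67.164.0/22 (H2) depth=22
  Q 216.0.9.167: descend 11011000 ; hops seen [H4,H1] ; pick H1
  Q 137.236.0.234: descend 10001001111011000 ; hops seen [H3,H0] ; pick H0
  Q 216.0.53.249: descend 11011000 ; hops seen [H4,H1] ; pick H1
  + 86.67.164.80/32 (H2) depth=32
  del 216.0.0.0/8 (clear depth 8)
  + 137.236.6.98/31 (H2) depth=31
  Q 137.236.0.20: descend 100010011110110000000 ; hops seen [H3,H0] ; pick H0
  Q 11.69.154.214: descend 0 ; hops seen [∅] ; pick no-route
  + 137.236.6.96/28 (H2) depth=28
  Q 86.67.164.80: descend 01010110010000111010010001010000 ; hops seen [H2,H2] ; pick H2
  + 86.67.164.80/30 (H3) depth=30
  + 86.67.160.0/20 (H2) depth=20
  del 216.0.0.0/7 (clear depth 7)
  + 49.0.0.0/8 (H2) depth=8
  Q 86.67.164.80: descend 01010110010000111010010001010000 ; hops seen [H2,H2,H3,H2] ; pick H2
  del 86.67.164.0/22 (clear depth 22)
  + 216.239.0.0/16 (H3) depth=16
  + 86.67.0.0/16 (H3) depth=16
  + 0.0.0.0/0 (H3) depth=0
  del 137.236.0.0/17 (clear depth 17)
  Q 181.38.26.173: descend 10 ; hops seen [H3] ; pick H3
  Q 216.239.0.98: descend 1101100011101111 ; hops seen [H3,H3] ; pick H3

== LOOKUPS ==
["H1","H1","H0","H1","H0","no-route","H2","H2","H3","H3"]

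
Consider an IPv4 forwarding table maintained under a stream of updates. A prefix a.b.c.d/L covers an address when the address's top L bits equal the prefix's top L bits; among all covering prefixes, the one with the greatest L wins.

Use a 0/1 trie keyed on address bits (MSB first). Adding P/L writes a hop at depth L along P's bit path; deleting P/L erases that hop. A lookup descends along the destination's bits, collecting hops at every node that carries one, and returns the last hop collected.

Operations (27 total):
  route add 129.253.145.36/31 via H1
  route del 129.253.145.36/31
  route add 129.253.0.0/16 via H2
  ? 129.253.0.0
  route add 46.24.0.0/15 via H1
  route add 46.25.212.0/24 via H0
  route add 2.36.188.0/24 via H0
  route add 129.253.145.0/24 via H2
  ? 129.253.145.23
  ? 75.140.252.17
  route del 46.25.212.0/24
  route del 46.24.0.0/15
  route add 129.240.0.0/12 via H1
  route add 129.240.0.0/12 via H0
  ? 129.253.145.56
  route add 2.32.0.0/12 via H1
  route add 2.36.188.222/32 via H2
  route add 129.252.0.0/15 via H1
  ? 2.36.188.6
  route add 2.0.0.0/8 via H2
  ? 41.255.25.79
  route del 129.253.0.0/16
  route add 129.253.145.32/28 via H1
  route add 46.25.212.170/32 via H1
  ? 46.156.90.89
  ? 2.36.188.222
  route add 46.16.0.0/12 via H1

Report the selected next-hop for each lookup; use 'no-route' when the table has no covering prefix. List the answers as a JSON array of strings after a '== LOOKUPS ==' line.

Process each operation:
  + 129.253.145.36/31 (H1) depth=31
  - 129.253.145.36/31 clear@31
  + 129.253.0.0/16 (H2) depth=16
  ? 129.253.0.0  path d0:-→d1:-→d2:-→d3:-→d4:-→d5:-→d6:-→d7:-→d8:-→d9:-→d10:-→d11:-→d12:-→d13:-→d14:-→d15:-→d16:H2  best=H2
  + 46.24.0.0/15 (H1) depth=15
  + 46.25.212.0/24 (H0) depth=24
  + 2.36.188.0/24 (H0) depth=24
  + 129.253.145.0/24 (H2) depth=24
  ? 129.253.145.23  path d0:-→d1:-→d2:-→d3:-→d4:-→d5:-→d6:-→d7:-→d8:-→d9:-→d10:-→d11:-→d12:-→d13:-→d14:-→d15:-→d16:H2→d17:-→d18:-→d19:-→d20:-→d21:-→d22:-→d23:-→d24:H2→d25:-→d26:-  best=H2
  ? 75.140.252.17  path d0:-→d1:-  best=no-route
  - 46.25.212.0/24 clear@24
  - 46.24.0.0/15 clear@15
  + 129.240.0.0/12 (H1) depth=12
  + 129.240.0.0/12 (H0) depth=12
  ? 129.253.145.56  path d0:-→d1:-→d2:-→d3:-→d4:-→d5:-→d6:-→d7:-→d8:-→d9:-→d10:-→d11:-→d12:H0→d13:-→d14:-→d15:-→d16:H2→d17:-→d18:-→d19:-→d20:-→d21:-→d22:-→d23:-→d24:H2→d25:-→d26:-→d27:-  best=H2
  + 2.32.0.0/12 (H1) depth=12
  + 2.36.188.222/32 (H2) depth=32
  + 129.252.0.0/15 (H1) depth=15
  ? 2.36.188.6  path d0:-→d1:-→d2:-→d3:-→d4:-→d5:-→d6:-→d7:-→d8:-→d9:-→d10:-→d11:-→d12:H1→d13:-→d14:-→d15:-→d16:-→d17:-→d18:-→d19:-→d20:-→d21:-→d22:-→d23:-→d24:H0  best=H0
  + 2.0.0.0/8 (H2) depth=8
  ? 41.255.25.79  path d0:-→d1:-→d2:-→d3:-→d4:-→d5:-  best=no-route
  - 129.253.0.0/16 clear@16
  + 129.253.145.32/28 (H1) depth=28
  + 46.25.212.170/32 (H1) depth=32
  ? 46.156.90.89  path d0:-→d1:-→d2:-→d3:-→d4:-→d5:-→d6:-→d7:-→d8:-  best=no-route
  ? 2.36.188.222  path d0:-→d1:-→d2:-→d3:-→d4:-→d5:-→d6:-→d7:-→d8:H2→d9:-→d10:-→d11:-→d12:H1→d13:-→d14:-→d15:-→d16:-→d17:-→d18:-→d19:-→d20:-→d21:-→d22:-→d23:-→d24:H0→d25:-→d26:-→d27:-→d28:-→d29:-→d30:-→d31:-→d32:H2  best=H2
  + 46.16.0.0/12 (H1) depth=12

== LOOKUPS ==
["H2","H2","no-route","H2","H0","no-route","no-route","H2"]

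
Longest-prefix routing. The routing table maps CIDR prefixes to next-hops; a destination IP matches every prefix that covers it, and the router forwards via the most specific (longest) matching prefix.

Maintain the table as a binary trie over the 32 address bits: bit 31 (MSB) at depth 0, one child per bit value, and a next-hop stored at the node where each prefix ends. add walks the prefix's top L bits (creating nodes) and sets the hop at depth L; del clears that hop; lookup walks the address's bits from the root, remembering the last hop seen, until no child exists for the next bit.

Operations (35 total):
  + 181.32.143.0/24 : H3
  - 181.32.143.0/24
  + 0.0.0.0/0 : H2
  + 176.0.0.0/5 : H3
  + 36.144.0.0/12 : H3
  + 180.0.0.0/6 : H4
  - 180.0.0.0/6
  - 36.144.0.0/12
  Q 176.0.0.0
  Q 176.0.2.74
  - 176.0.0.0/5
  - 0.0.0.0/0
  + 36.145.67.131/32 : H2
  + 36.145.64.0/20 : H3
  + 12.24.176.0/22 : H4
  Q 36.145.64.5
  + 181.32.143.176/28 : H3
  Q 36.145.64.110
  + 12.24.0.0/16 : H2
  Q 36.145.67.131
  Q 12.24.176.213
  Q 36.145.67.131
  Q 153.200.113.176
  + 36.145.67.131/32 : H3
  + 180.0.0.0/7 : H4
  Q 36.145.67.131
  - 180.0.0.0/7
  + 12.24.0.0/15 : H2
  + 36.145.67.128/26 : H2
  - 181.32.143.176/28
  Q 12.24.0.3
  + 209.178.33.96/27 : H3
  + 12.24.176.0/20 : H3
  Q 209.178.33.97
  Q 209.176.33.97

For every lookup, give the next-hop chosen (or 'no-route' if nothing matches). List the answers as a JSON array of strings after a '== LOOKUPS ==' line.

Trace:
  add 181.32.143.0/24 -> H3 at depth 24
  - 181.32.143.0/24 clear@24
  add 0.0.0.0/0 -> H2 at depth 0
  add 176.0.0.0/5 -> H3 at depth 5
  add 36.144.0.0/12 -> H3 at depth 12
  add 180.0.0.0/6 -> H4 at depth 6
  - 180.0.0.0/6 clear@6
  - 36.144.0.0/12 clear@12
  ? 176.0.0.0  path d0:H2→d1:-→d2:-→d3:-→d4:-→d5:H3  best=H3
  ? 176.0.2.74  path d0:H2→d1:-→d2:-→d3:-→d4:-→d5:H3  best=H3
  - 176.0.0.0/5 clear@5
  - 0.0.0.0/0 clear@0
  add 36.145.67.131/32 -> H2 at depth 32
  add 36.145.64.0/20 -> H3 at depth 20
  add 12.24.176.0/22 -> H4 at depth 22
  ? 36.145.64.5  path d0:-→d1:-→d2:-→d3:-→d4:-→d5:-→d6:-→d7:-→d8:-→d9:-→d10:-→d11:-→d12:-→d13:-→d14:-→d15:-→d16:-→d17:-→d18:-→d19:-→d20:H3→d21:-→d22:-  best=H3
  add 181.32.143.176/28 -> H3 at depth 28
  ? 36.145.64.110  path d0:-→d1:-→d2:-→d3:-→d4:-→d5:-→d6:-→d7:-→d8:-→d9:-→d10:-→d11:-→d12:-→d13:-→d14:-→d15:-→d16:-→d17:-→d18:-→d19:-→d20:H3→d21:-→d22:-  best=H3
  add 12.24.0.0/16 -> H2 at depth 16
  ? 36.145.67.131  path d0:-→d1:-→d2:-→d3:-→d4:-→d5:-→d6:-→d7:-→d8:-→d9:-→d10:-→d11:-→d12:-→d13:-→d14:-→d15:-→d16:-→d17:-→d18:-→d19:-→d20:H3→d21:-→d22:-→d23:-→d24:-→d25:-→d26:-→d27:-→d28:-→d29:-→d30:-→d31:-→d32:H2  best=H2
  ? 12.24.176.213  path d0:-→d1:-→d2:-→d3:-→d4:-→d5:-→d6:-→d7:-→d8:-→d9:-→d10:-→d11:-→d12:-→d13:-→d14:-→d15:-→d16:H2→d17:-→d18:-→d19:-→d20:-→d21:-→d22:H4  best=H4
  ? 36.145.67.131  path d0:-→d1:-→d2:-→d3:-→d4:-→d5:-→d6:-→d7:-→d8:-→d9:-→d10:-→d11:-→d12:-→d13:-→d14:-→d15:-→d16:-→d17:-→d18:-→d19:-→d20:H3→d21:-→d22:-→d23:-→d24:-→d25:-→d26:-→d27:-→d28:-→d29:-→d30:-→d31:-→d32:H2  best=H2
  ? 153.200.113.176  path d0:-→d1:-→d2:-  best=no-route
  add 36.145.67.131/32 -> H3 at depth 32
  add 180.0.0.0/7 -> H4 at depth 7
  ? 36.145.67.131  path d0:-→d1:-→d2:-→d3:-→d4:-→d5:-→d6:-→d7:-→d8:-→d9:-→d10:-→d11:-→d12:-→d13:-→d14:-→d15:-→d16:-→d17:-→d18:-→d19:-→d20:H3→d21:-→d22:-→d23:-→d24:-→d25:-→d26:-→d27:-→d28:-→d29:-→d30:-→d31:-→d32:H3  best=H3
  - 180.0.0.0/7 clear@7
  add 12.24.0.0/15 -> H2 at depth 15
  add 36.145.67.128/26 -> H2 at depth 26
  - 181.32.143.176/28 clear@28
  ? 12.24.0.3  path d0:-→d1:-→d2:-→d3:-→d4:-→d5:-→d6:-→d7:-→d8:-→d9:-→d10:-→d11:-→d12:-→d13:-→d14:-→d15:H2→d16:H2  best=H2
  add 209.178.33.96/27 -> H3 at depth 27
  add 12.24.176.0/20 -> H3 at depth 20
  ? 209.178.33.97  path d0:-→d1:-→d2:-→d3:-→d4:-→d5:-→d6:-→d7:-→d8:-→d9:-→d10:-→d11:-→d12:-→d13:-→d14:-→d15:-→d16:-→d17:-→d18:-→d19:-→d20:-→d21:-→d22:-→d23:-→d24:-→d25:-→d26:-→d27:H3  best=H3
  ? 209.176.33.97  path d0:-→d1:-→d2:-→d3:-→d4:-→d5:-→d6:-→d7:-→d8:-→d9:-→d10:-→d11:-→d12:-→d13:-→d14:-  best=no-route

== LOOKUPS ==
["H3","H3","H3","H3","H2","H4","H2","no-route","H3","H2","H3","no-route"]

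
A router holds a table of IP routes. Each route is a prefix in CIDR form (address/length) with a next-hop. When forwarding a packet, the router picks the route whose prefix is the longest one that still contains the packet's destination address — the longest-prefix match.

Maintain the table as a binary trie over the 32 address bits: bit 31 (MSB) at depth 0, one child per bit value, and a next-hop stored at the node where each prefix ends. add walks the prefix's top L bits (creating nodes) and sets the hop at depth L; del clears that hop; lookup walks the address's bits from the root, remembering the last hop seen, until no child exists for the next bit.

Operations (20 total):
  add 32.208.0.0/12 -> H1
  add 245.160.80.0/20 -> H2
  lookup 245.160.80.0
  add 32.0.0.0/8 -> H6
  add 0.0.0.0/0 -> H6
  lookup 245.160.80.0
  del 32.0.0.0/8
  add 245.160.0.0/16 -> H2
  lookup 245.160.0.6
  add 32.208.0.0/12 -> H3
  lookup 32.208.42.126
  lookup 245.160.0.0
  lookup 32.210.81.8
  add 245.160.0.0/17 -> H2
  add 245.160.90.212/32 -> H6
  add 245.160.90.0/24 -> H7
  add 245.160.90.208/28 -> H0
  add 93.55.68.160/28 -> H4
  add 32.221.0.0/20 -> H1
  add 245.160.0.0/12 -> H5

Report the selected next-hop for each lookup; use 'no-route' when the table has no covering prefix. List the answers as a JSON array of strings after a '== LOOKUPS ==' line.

Apply in order:
  add 32.208.0.0/12 -> H1 at depth 12
  add 245.160.80.0/20 -> H2 at depth 20
  Q 245.160.80.0: descend 11110101101000000101 ; hops seen [H2] ; pick H2
  add 32.0.0.0/8 -> H6 at depth 8
  add 0.0.0.0/0 -> H6 at depth 0
  Q 245.160.80.0: descend 11110101101000000101 ; hops seen [H6,H2] ; pick H2
  del 32.0.0.0/8 (clear depth 8)
  add 245.160.0.0/16 -> H2 at depth 16
  Q 245.160.0.6: descend 11110101101000000 ; hops seen [H6,H2] ; pick H2
  add 32.208.0.0/12 -> H3 at depth 12
  Q 32.208.42.126: descend 001000001101 ; hops seen [H6,H3] ; pick H3
  Q 245.160.0.0: descend 11110101101000000 ; hops seen [H6,H2] ; pick H2
  Q 32.210.81.8: descend 001000001101 ; hops seen [H6,H3] ; pick H3
  add 245.160.0.0/17 -> H2 at depth 17
  add 245.160.90.212/32 -> H6 at depth 32
  add 245.160.90.0/24 -> H7 at depth 24
  add 245.160.90.208/28 -> H0 at depth 28
  add 93.55.68.160/28 -> H4 at depth 28
  add 32.221.0.0/20 -> H1 at depth 20
  add 245.160.0.0/12 -> H5 at depth 12

== LOOKUPS ==
["H2","H2","H2","H3","H2","H3"]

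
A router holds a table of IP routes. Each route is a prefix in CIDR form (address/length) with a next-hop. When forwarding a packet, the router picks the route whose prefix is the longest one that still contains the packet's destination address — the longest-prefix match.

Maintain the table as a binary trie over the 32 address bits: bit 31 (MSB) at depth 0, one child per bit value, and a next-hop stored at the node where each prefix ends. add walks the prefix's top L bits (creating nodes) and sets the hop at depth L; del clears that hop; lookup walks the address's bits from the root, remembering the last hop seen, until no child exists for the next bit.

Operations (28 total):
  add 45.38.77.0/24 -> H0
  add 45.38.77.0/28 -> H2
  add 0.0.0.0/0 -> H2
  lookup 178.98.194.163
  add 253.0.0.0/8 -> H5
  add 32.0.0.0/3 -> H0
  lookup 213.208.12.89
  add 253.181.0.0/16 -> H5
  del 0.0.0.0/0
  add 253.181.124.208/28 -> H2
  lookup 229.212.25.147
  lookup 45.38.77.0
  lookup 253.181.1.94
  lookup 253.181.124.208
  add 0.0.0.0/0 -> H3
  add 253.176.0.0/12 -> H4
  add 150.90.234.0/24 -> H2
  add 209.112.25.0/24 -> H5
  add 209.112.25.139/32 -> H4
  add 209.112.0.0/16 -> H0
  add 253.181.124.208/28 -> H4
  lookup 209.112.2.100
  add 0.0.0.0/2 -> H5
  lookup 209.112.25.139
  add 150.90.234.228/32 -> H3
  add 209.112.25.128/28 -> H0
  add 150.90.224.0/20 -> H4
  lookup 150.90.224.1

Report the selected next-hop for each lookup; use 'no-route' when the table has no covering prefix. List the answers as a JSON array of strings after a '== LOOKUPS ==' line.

Process each operation:
  add 45.38.77.0/24 -> H0 at depth 24
  add 45.38.77.0/28 -> H2 at depth 28
  add 0.0.0.0/0 -> H2 at depth 0
  Q 178.98.194.163: descend ε ; hops seen [H2] ; pick H2
  add 253.0.0.0/8 -> H5 at depth 8
  add 32.0.0.0/3 -> H0 at depth 3
  Q 213.208.12.89: descend 11 ; hops seen [H2] ; pick H2
  add 253.181.0.0/16 -> H5 at depth 16
  del 0.0.0.0/0 (clear depth 0)
  add 253.181.124.208/28 -> H2 at depth 28
  Q 229.212.25.147: descend 111 ; hops seen [∅] ; pick no-route
  Q 45.38.77.0: descend 0010110100100110010011010000 ; hops seen [H0,H0,H2] ; pick H2
  Q 253.181.1.94: descend 11111101101101010 ; hops seen [H5,H5] ; pick H5
  Q 253.181.124.208: descend 1111110110110101011111001101 ; hops seen [H5,H5,H2] ; pick H2
  add 0.0.0.0/0 -> H3 at depth 0
  add 253.176.0.0/12 -> H4 at depth 12
  add 150.90.234.0/24 -> H2 at depth 24
  add 209.112.25.0/24 -> H5 at depth 24
  add 209.112.25.139/32 -> H4 at depth 32
  add 209.112.0.0/16 -> H0 at depth 16
  add 253.181.124.208/28 -> H4 at depth 28
  Q 209.112.2.100: descend 1101000101110000000 ; hops seen [H3,H0] ; pick H0
  add 0.0.0.0/2 -> H5 at depth 2
  Q 209.112.25.139: descend 11010001011100000001100110001011 ; hops seen [H3,H0,H5,H4] ; pick H4
  add 150.90.234.228/32 -> H3 at depth 32
  add 209.112.25.128/28 -> H0 at depth 28
  add 150.90.224.0/20 -> H4 at depth 20
  Q 150.90.224.1: descend 10010110010110101110 ; hops seen [H3,H4] ; pick H4

== LOOKUPS ==
["H2","H2","no-route","H2","H5","H2","H0","H4","H4"]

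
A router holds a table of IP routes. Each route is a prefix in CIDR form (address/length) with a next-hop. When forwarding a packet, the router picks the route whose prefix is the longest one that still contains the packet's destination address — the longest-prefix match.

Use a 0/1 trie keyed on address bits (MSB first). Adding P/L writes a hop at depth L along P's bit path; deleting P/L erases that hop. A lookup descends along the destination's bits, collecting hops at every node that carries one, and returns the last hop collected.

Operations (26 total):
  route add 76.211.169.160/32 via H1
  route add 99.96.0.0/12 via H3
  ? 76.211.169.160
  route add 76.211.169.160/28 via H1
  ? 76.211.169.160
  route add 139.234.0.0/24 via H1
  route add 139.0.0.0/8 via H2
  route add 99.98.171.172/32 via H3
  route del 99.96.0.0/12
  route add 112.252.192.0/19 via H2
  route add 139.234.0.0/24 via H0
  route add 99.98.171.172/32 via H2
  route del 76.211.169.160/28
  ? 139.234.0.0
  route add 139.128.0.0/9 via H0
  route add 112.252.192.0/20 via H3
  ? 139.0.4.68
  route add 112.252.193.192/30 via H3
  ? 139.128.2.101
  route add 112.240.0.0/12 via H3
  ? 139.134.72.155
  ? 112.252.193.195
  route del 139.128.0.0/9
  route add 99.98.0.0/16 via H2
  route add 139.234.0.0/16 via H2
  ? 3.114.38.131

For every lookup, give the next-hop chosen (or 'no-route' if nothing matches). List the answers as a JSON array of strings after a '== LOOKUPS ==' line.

Trace:
  add 76.211.169.160/32 -> H1 at depth 32
  add 99.96.0.0/12 -> H3 at depth 12
  ? 76.211.169.160  path d0:-→d1:-→d2:-→d3:-→d4:-→d5:-→d6:-→d7:-→d8:-→d9:-→d10:-→d11:-→d12:-→d13:-→d14:-→d15:-→d16:-→d17:-→d18:-→d19:-→d20:-→d21:-→d22:-→d23:-→d24:-→d25:-→d26:-→d27:-→d28:-→d29:-→d30:-→d31:-→d32:H1  best=H1
  add 76.211.169.160/28 -> H1 at depth 28
  ? 76.211.169.160  path d0:-→d1:-→d2:-→d3:-→d4:-→d5:-→d6:-→d7:-→d8:-→d9:-→d10:-→d11:-→d12:-→d13:-→d14:-→d15:-→d16:-→d17:-→d18:-→d19:-→d20:-→d21:-→d22:-→d23:-→d24:-→d25:-→d26:-→d27:-→d28:H1→d29:-→d30:-→d31:-→d32:H1  best=H1
  add 139.234.0.0/24 -> H1 at depth 24
  add 139.0.0.0/8 -> H2 at depth 8
  add 99.98.171.172/32 -> H3 at depth 32
  - 99.96.0.0/12 clear@12
  add 112.252.192.0/19 -> H2 at depth 19
  add 139.234.0.0/24 -> H0 at depth 24
  add 99.98.171.172/32 -> H2 at depth 32
  - 76.211.169.160/28 clear@28
  ? 139.234.0.0  path d0:-→d1:-→d2:-→d3:-→d4:-→d5:-→d6:-→d7:-→d8:H2→d9:-→d10:-→d11:-→d12:-→d13:-→d14:-→d15:-→d16:-→d17:-→d18:-→d19:-→d20:-→d21:-→d22:-→d23:-→d24:H0  best=H0
  add 139.128.0.0/9 -> H0 at depth 9
  add 112.252.192.0/20 -> H3 at depth 20
  ? 139.0.4.68  path d0:-→d1:-→d2:-→d3:-→d4:-→d5:-→d6:-→d7:-→d8:H2  best=H2
  add 112.252.193.192/30 -> H3 at depth 30
  ? 139.128.2.101  path d0:-→d1:-→d2:-→d3:-→d4:-→d5:-→d6:-→d7:-→d8:H2→d9:H0  best=H0
  add 112.240.0.0/12 -> H3 at depth 12
  ? 139.134.72.155  path d0:-→d1:-→d2:-→d3:-→d4:-→d5:-→d6:-→d7:-→d8:H2→d9:H0  best=H0
  ? 112.252.193.195  path d0:-→d1:-→d2:-→d3:-→d4:-→d5:-→d6:-→d7:-→d8:-→d9:-→d10:-→d11:-→d12:H3→d13:-→d14:-→d15:-→d16:-→d17:-→d18:-→d19:H2→d20:H3→d21:-→d22:-→d23:-→d24:-→d25:-→d26:-→d27:-→d28:-→d29:-→d30:H3  best=H3
  - 139.128.0.0/9 clear@9
  add 99.98.0.0/16 -> H2 at depth 16
  add 139.234.0.0/16 -> H2 at depth 16
  ? 3.114.38.131  path d0:-→d1:-  best=no-route

== LOOKUPS ==
["H1","H1","H0","H2","H0","H0","H3","no-route"]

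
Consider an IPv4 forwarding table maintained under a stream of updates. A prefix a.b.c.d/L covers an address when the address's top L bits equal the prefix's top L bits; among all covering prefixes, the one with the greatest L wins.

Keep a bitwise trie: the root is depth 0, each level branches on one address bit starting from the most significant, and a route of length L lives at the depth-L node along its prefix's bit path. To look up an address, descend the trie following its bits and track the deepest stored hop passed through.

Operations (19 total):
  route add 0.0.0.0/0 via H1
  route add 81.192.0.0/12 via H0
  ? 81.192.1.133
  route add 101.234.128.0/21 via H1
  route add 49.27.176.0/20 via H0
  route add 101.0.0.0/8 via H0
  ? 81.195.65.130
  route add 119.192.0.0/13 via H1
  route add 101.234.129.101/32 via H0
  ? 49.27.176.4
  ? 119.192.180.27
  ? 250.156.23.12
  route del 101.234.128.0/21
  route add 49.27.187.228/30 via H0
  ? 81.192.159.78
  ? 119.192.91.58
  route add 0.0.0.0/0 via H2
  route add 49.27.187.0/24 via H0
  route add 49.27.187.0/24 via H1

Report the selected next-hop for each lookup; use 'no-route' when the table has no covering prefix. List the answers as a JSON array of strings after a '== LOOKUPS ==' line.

Trace:
  + 0.0.0.0/0 (H1) depth=0
  + 81.192.0.0/12 (H0) depth=12
  Q 81.192.1.133: descend 010100011100 ; hops seen [H1,H0] ; pick H0
  + 101.234.128.0/21 (H1) depth=21
  + 49.27.176.0/20 (H0) depth=20
  + 101.0.0.0/8 (H0) depth=8
  Q 81.195.65.130: descend 010100011100 ; hops seen [H1,H0] ; pick H0
  + 119.192.0.0/13 (H1) depth=13
  + 101.234.129.101/32 (H0) depth=32
  Q 49.27.176.4: descend 00110001000110111011 ; hops seen [H1,H0] ; pick H0
  Q 119.192.180.27: descend 0111011111000 ; hops seen [H1,H1] ; pick H1
  Q 250.156.23.12: descend ε ; hops seen [H1] ; pick H1
  del 101.234.128.0/21 (clear depth 21)
  + 49.27.187.228/30 (H0) depth=30
  Q 81.192.159.78: descend 010100011100 ; hops seen [H1,H0] ; pick H0
  Q 119.192.91.58: descend 0111011111000 ; hops seen [H1,H1] ; pick H1
  + 0.0.0.0/0 (H2) depth=0
  + 49.27.187.0/24 (H0) depth=24
  + 49.27.187.0/24 (H1) depth=24

== LOOKUPS ==
["H0","H0","H0","H1","H1","H0","H1"]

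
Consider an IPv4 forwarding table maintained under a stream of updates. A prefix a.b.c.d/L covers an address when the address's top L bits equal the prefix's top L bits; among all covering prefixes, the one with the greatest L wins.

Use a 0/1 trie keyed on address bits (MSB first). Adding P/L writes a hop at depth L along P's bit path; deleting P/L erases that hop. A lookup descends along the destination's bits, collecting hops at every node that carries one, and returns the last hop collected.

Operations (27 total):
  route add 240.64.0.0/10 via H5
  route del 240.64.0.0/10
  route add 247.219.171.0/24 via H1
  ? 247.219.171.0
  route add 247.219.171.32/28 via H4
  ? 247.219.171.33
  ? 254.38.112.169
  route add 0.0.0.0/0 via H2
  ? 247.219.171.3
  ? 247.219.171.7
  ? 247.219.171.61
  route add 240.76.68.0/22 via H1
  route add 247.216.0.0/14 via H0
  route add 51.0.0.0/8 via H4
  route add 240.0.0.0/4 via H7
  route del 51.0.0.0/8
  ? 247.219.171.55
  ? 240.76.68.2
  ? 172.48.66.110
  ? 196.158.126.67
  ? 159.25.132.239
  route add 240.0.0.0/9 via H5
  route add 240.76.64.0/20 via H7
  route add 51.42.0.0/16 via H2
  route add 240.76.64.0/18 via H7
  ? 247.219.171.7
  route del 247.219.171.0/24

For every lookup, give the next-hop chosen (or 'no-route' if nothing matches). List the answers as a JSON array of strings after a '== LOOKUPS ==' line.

Trace:
  add 240.64.0.0/10 -> H5 at depth 10
  - 240.64.0.0/10 clear@10
  add 247.219.171.0/24 -> H1 at depth 24
  ? 247.219.171.0  path d0:-→d1:-→d2:-→d3:-→d4:-→d5:-→d6:-→d7:-→d8:-→d9:-→d10:-→d11:-→d12:-→d13:-→d14:-→d15:-→d16:-→d17:-→d18:-→d19:-→d20:-→d21:-→d22:-→d23:-→d24:H1  best=H1
  add 247.219.171.32/28 -> H4 at depth 28
  ? 247.219.171.33  path d0:-→d1:-→d2:-→d3:-→d4:-→d5:-→d6:-→d7:-→d8:-→d9:-→d10:-→d11:-→d12:-→d13:-→d14:-→d15:-→d16:-→d17:-→d18:-→d19:-→d20:-→d21:-→d22:-→d23:-→d24:H1→d25:-→d26:-→d27:-→d28:H4  best=H4
  ? 254.38.112.169  path d0:-→d1:-→d2:-→d3:-→d4:-  best=no-route
  add 0.0.0.0/0 -> H2 at depth 0
  ? 247.219.171.3  path d0:H2→d1:-→d2:-→d3:-→d4:-→d5:-→d6:-→d7:-→d8:-→d9:-→d10:-→d11:-→d12:-→d13:-→d14:-→d15:-→d16:-→d17:-→d18:-→d19:-→d20:-→d21:-→d22:-→d23:-→d24:H1→d25:-→d26:-  best=H1
  ? 247.219.171.7  path d0:H2→d1:-→d2:-→d3:-→d4:-→d5:-→d6:-→d7:-→d8:-→d9:-→d10:-→d11:-→d12:-→d13:-→d14:-→d15:-→d16:-→d17:-→d18:-→d19:-→d20:-→d21:-→d22:-→d23:-→d24:H1→d25:-→d26:-  best=H1
  ? 247.219.171.61  path d0:H2→d1:-→d2:-→d3:-→d4:-→d5:-→d6:-→d7:-→d8:-→d9:-→d10:-→d11:-→d12:-→d13:-→d14:-→d15:-→d16:-→d17:-→d18:-→d19:-→d20:-→d21:-→d22:-→d23:-→d24:H1→d25:-→d26:-→d27:-  best=H1
  add 240.76.68.0/22 -> H1 at depth 22
  add 247.216.0.0/14 -> H0 at depth 14
  add 51.0.0.0/8 -> H4 at depth 8
  add 240.0.0.0/4 -> H7 at depth 4
  - 51.0.0.0/8 clear@8
  ? 247.219.171.55  path d0:H2→d1:-→d2:-→d3:-→d4:H7→d5:-→d6:-→d7:-→d8:-→d9:-→d10:-→d11:-→d12:-→d13:-→d14:H0→d15:-→d16:-→d17:-→d18:-→d19:-→d20:-→d21:-→d22:-→d23:-→d24:H1→d25:-→d26:-→d27:-  best=H1
  ? 240.76.68.2  path d0:H2→d1:-→d2:-→d3:-→d4:H7→d5:-→d6:-→d7:-→d8:-→d9:-→d10:-→d11:-→d12:-→d13:-→d14:-→d15:-→d16:-→d17:-→d18:-→d19:-→d20:-→d21:-→d22:H1  best=H1
  ? 172.48.66.110  path d0:H2→d1:-  best=H2
  ? 196.158.126.67  path d0:H2→d1:-→d2:-  best=H2
  ? 159.25.132.239  path d0:H2→d1:-  best=H2
  add 240.0.0.0/9 -> H5 at depth 9
  add 240.76.64.0/20 -> H7 at depth 20
  add 51.42.0.0/16 -> H2 at depth 16
  add 240.76.64.0/18 -> H7 at depth 18
  ? 247.219.171.7  path d0:H2→d1:-→d2:-→d3:-→d4:H7→d5:-→d6:-→d7:-→d8:-→d9:-→d10:-→d11:-→d12:-→d13:-→d14:H0→d15:-→d16:-→d17:-→d18:-→d19:-→d20:-→d21:-→d22:-→d23:-→d24:H1→d25:-→d26:-  best=H1
  - 247.219.171.0/24 clear@24

== LOOKUPS ==
["H1","H4","no-route","H1","H1","H1","H1","H1","H2","H2","H2","H1"]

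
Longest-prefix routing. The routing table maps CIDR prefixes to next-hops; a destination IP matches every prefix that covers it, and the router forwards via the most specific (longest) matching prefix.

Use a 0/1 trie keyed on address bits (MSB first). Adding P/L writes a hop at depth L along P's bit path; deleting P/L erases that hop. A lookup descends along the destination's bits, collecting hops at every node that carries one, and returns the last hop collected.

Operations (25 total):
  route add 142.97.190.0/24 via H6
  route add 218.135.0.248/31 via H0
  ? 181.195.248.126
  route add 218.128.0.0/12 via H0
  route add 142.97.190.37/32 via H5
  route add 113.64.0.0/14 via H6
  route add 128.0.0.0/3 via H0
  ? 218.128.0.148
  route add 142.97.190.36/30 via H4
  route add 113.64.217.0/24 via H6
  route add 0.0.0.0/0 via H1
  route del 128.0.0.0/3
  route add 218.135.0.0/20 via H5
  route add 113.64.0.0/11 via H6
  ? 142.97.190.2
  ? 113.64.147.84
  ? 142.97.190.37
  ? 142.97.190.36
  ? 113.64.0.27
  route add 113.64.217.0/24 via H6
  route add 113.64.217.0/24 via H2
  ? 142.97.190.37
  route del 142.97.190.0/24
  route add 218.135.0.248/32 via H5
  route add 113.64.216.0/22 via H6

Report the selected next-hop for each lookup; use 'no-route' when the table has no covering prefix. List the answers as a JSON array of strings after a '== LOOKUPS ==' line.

Apply in order:
  + 142.97.190.0/24 (H6) depth=24
  + 218.135.0.248/31 (H0) depth=31
  lookup 181.195.248.126: bits 10 walk d0:-→d1:-→d2:- -> no-route
  + 218.128.0.0/12 (H0) depth=12
  + 142.97.190.37/32 (H5) depth=32
  + 113.64.0.0/14 (H6) depth=14
  + 128.0.0.0/3 (H0) depth=3
  lookup 218.128.0.148: bits 1101101010000 walk d0:-→d1:-→d2:-→d3:-→d4:-→d5:-→d6:-→d7:-→d8:-→d9:-→d10:-→d11:-→d12:H0→d13:- -> H0
  + 142.97.190.36/30 (H4) depth=30
  + 113.64.217.0/24 (H6) depth=24
  + 0.0.0.0/0 (H1) depth=0
  - 128.0.0.0/3 clear@3
  + 218.135.0.0/20 (H5) depth=20
  + 113.64.0.0/11 (H6) depth=11
  lookup 142.97.190.2: bits 10001110011000011011111000 walk d0:H1→d1:-→d2:-→d3:-→d4:-→d5:-→d6:-→d7:-→d8:-→d9:-→d10:-→d11:-→d12:-→d13:-→d14:-→d15:-→d16:-→d17:-→d18:-→d19:-→d20:-→d21:-→d22:-→d23:-→d24:H6→d25:-→d26:- -> H6
  lookup 113.64.147.84: bits 01110001010000001 walk d0:H1→d1:-→d2:-→d3:-→d4:-→d5:-→d6:-→d7:-→d8:-→d9:-→d10:-→d11:H6→d12:-→d13:-→d14:H6→d15:-→d16:-→d17:- -> H6
  lookup 142.97.190.37: bits 10001110011000011011111000100101 walk d0:H1→d1:-→d2:-→d3:-→d4:-→d5:-→d6:-→d7:-→d8:-→d9:-→d10:-→d11:-→d12:-→d13:-→d14:-→d15:-→d16:-→d17:-→d18:-→d19:-→d20:-→d21:-→d22:-→d23:-→d24:H6→d25:-→d26:-→d27:-→d28:-→d29:-→d30:H4→d31:-→d32:H5 -> H5
  lookup 142.97.190.36: bits 1000111001100001101111100010010 walk d0:H1→d1:-→d2:-→d3:-→d4:-→d5:-→d6:-→d7:-→d8:-→d9:-→d10:-→d11:-→d12:-→d13:-→d14:-→d15:-→d16:-→d17:-→d18:-→d19:-→d20:-→d21:-→d22:-→d23:-→d24:H6→d25:-→d26:-→d27:-→d28:-→d29:-→d30:H4→d31:- -> H4
  lookup 113.64.0.27: bits 0111000101000000 walk d0:H1→d1:-→d2:-→d3:-→d4:-→d5:-→d6:-→d7:-→d8:-→d9:-→d10:-→d11:H6→d12:-→d13:-→d14:H6→d15:-→d16:- -> H6
  + 113.64.217.0/24 (H6) depth=24
  + 113.64.217.0/24 (H2) depth=24
  lookup 142.97.190.37: bits 10001110011000011011111000100101 walk d0:H1→d1:-→d2:-→d3:-→d4:-→d5:-→d6:-→d7:-→d8:-→d9:-→d10:-→d11:-→d12:-→d13:-→d14:-→d15:-→d16:-→d17:-→d18:-→d19:-→d20:-→d21:-→d22:-→d23:-→d24:H6→d25:-→d26:-→d27:-→d28:-→d29:-→d30:H4→d31:-→d32:H5 -> H5
  - 142.97.190.0/24 clear@24
  + 218.135.0.248/32 (H5) depth=32
  + 113.64.216.0/22 (H6) depth=22

== LOOKUPS ==
["no-route","H0","H6","H6","H5","H4","H6","H5"]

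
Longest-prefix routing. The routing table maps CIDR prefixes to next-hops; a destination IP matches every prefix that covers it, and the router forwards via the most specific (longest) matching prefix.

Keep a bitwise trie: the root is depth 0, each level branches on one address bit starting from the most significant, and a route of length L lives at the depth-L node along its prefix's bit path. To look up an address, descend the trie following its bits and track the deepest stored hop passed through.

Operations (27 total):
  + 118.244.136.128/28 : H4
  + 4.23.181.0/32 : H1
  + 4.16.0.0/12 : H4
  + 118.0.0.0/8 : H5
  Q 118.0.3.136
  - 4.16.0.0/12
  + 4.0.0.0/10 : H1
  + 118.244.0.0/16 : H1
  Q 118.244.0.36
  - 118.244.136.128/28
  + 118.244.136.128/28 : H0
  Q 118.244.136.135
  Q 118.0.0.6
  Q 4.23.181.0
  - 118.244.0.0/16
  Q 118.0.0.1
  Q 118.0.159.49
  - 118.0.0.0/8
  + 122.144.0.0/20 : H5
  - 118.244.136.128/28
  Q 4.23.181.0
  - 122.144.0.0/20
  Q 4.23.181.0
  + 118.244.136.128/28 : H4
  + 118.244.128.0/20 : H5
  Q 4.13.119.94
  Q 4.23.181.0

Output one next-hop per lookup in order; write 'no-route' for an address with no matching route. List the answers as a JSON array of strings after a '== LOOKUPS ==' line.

Trace:
  + 118.244.136.128/28 (H4) depth=28
  + 4.23.181.0/32 (H1) depth=32
  + 4.16.0.0/12 (H4) depth=12
  + 118.0.0.0/8 (H5) depth=8
  Q 118.0.3.136: descend 01110110 ; hops seen [H5] ; pick H5
  del 4.16.0.0/12 (clear depth 12)
  + 4.0.0.0/10 (H1) depth=10
  + 118.244.0.0/16 (H1) depth=16
  Q 118.244.0.36: descend 0111011011110100 ; hops seen [H5,H1] ; pick H1
  del 118.244.136.128/28 (clear depth 28)
  + 118.244.136.128/28 (H0) depth=28
  Q 118.244.136.135: descend 0111011011110100100010001000 ; hops seen [H5,H1,H0] ; pick H0
  Q 118.0.0.6: descend 01110110 ; hops seen [H5] ; pick H5
  Q 4.23.181.0: descend 00000100000101111011010100000000 ; hops seen [H1,H1] ; pick H1
  del 118.244.0.0/16 (clear depth 16)
  Q 118.0.0.1: descend 01110110 ; hops seen [H5] ; pick H5
  Q 118.0.159.49: descend 01110110 ; hops seen [H5] ; pick H5
  del 118.0.0.0/8 (clear depth 8)
  + 122.144.0.0/20 (H5) depth=20
  del 118.244.136.128/28 (clear depth 28)
  Q 4.23.181.0: descend 00000100000101111011010100000000 ; hops seen [H1,H1] ; pick H1
  del 122.144.0.0/20 (clear depth 20)
  Q 4.23.181.0: descend 00000100000101111011010100000000 ; hops seen [H1,H1] ; pick H1
  + 118.244.136.128/28 (H4) depth=28
  + 118.244.128.0/20 (H5) depth=20
  Q 4.13.119.94: descend 00000100000 ; hops seen [H1] ; pick H1
  Q 4.23.181.0: descend 00000100000101111011010100000000 ; hops seen [H1,H1] ; pick H1

== LOOKUPS ==
["H5","H1","H0","H5","H1","H5","H5","H1","H1","H1","H1"]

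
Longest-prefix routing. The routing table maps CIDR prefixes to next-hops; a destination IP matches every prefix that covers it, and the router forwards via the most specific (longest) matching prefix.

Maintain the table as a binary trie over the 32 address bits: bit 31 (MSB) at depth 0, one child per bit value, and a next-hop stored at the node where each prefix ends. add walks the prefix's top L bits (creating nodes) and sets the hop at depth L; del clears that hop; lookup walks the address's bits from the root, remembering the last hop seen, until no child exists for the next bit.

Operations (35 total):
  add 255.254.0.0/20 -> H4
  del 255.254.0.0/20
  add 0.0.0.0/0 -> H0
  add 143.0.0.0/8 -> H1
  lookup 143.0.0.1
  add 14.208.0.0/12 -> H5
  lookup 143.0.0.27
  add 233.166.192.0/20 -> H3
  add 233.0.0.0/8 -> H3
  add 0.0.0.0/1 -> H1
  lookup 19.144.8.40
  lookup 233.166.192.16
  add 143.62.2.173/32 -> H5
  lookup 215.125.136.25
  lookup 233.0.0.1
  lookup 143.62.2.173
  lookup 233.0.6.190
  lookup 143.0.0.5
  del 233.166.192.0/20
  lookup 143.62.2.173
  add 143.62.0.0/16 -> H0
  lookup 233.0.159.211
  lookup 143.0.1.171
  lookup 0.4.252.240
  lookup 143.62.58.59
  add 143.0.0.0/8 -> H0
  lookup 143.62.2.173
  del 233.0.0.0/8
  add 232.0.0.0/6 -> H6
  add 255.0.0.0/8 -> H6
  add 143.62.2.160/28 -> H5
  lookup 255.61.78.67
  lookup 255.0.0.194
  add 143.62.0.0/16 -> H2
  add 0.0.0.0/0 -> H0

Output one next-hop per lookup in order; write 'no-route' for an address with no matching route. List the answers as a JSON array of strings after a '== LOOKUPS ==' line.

Trace:
  add 255.254.0.0/20 -> H4 at depth 20
  del 255.254.0.0/20 (clear depth 20)
  add 0.0.0.0/0 -> H0 at depth 0
  add 143.0.0.0/8 -> H1 at depth 8
  Q 143.0.0.1: descend 10001111 ; hops seen [H0,H1] ; pick H1
  add 14.208.0.0/12 -> H5 at depth 12
  Q 143.0.0.27: descend 10001111 ; hops seen [H0,H1] ; pick H1
  add 233.166.192.0/20 -> H3 at depth 20
  add 233.0.0.0/8 -> H3 at depth 8
  add 0.0.0.0/1 -> H1 at depth 1
  Q 19.144.8.40: descend 000 ; hops seen [H0,H1] ; pick H1
  Q 233.166.192.16: descend 11101001101001101100 ; hops seen [H0,H3,H3] ; pick H3
  add 143.62.2.173/32 -> H5 at depth 32
  Q 215.125.136.25: descend 11 ; hops seen [H0] ; pick H0
  Q 233.0.0.1: descend 11101001 ; hops seen [H0,H3] ; pick H3
  Q 143.62.2.173: descend 10001111001111100000001010101101 ; hops seen [H0,H1,H5] ; pick H5
  Q 233.0.6.190: descend 11101001 ; hops seen [H0,H3] ; pick H3
  Q 143.0.0.5: descend 1000111100 ; hops seen [H0,H1] ; pick H1
  del 233.166.192.0/20 (clear depth 20)
  Q 143.62.2.173: descend 10001111001111100000001010101101 ; hops seen [H0,H1,H5] ; pick H5
  add 143.62.0.0/16 -> H0 at depth 16
  Q 233.0.159.211: descend 11101001 ; hops seen [H0,H3] ; pick H3
  Q 143.0.1.171: descend 1000111100 ; hops seen [H0,H1] ; pick H1
  Q 0.4.252.240: descend 0000 ; hops seen [H0,H1] ; pick H1
  Q 143.62.58.59: descend 100011110011111000 ; hops seen [H0,H1,H0] ; pick H0
  add 143.0.0.0/8 -> H0 at depth 8
  Q 143.62.2.173: descend 10001111001111100000001010101101 ; hops seen [H0,H0,H0,H5] ; pick H5
  del 233.0.0.0/8 (clear depth 8)
  add 232.0.0.0/6 -> H6 at depth 6
  add 255.0.0.0/8 -> H6 at depth 8
  add 143.62.2.160/28 -> H5 at depth 28
  Q 255.61.78.67: descend 11111111 ; hops seen [H0,H6] ; pick H6
  Q 255.0.0.194: descend 11111111 ; hops seen [H0,H6] ; pick H6
  add 143.62.0.0/16 -> H2 at depth 16
  add 0.0.0.0/0 -> H0 at depth 0

== LOOKUPS ==
["H1","H1","H1","H3","H0","H3","H5","H3","H1","H5","H3","H1","H1","H0","H5","H6","H6"]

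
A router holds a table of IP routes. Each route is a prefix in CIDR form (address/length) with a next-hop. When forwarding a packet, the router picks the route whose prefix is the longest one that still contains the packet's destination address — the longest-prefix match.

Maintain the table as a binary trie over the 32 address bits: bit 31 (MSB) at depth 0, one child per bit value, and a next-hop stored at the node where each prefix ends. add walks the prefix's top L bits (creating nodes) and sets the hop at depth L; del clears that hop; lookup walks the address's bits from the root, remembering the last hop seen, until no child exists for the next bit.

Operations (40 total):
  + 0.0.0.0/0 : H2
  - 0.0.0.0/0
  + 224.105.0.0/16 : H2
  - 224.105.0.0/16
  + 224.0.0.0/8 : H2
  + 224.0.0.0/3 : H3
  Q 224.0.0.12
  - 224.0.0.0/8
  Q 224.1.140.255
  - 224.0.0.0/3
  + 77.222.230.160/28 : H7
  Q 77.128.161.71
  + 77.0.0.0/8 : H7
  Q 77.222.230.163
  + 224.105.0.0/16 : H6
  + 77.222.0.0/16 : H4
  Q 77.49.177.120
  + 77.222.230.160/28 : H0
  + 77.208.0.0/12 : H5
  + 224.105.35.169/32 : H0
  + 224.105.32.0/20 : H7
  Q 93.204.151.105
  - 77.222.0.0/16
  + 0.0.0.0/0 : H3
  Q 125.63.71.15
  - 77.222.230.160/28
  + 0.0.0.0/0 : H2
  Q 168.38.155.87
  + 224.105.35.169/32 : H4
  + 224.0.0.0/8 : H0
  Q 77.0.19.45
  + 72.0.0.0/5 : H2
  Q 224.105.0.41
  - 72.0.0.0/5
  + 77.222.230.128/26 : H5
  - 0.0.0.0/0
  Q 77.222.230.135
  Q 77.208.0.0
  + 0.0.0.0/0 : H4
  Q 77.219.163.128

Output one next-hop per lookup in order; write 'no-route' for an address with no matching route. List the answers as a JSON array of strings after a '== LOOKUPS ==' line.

Apply in order:
  + 0.0.0.0/0 (H2) depth=0
  del 0.0.0.0/0 (clear depth 0)
  + 224.105.0.0/16 (H2) depth=16
  del 224.105.0.0/16 (clear depth 16)
  + 224.0.0.0/8 (H2) depth=8
  + 224.0.0.0/3 (H3) depth=3
  Q 224.0.0.12: descend 111000000 ; hops seen [H3,H2] ; pick H2
  del 224.0.0.0/8 (clear depth 8)
  Q 224.1.140.255: descend 111000000 ; hops seen [H3] ; pick H3
  del 224.0.0.0/3 (clear depth 3)
  + 77.222.230.160/28 (H7) depth=28
  Q 77.128.161.71: descend 010011011 ; hops seen [∅] ; pick no-route
  + 77.0.0.0/8 (H7) depth=8
  Q 77.222.230.163: descend 0100110111011110111001101010 ; hops seen [H7,H7] ; pick H7
  + 224.105.0.0/16 (H6) depth=16
  + 77.222.0.0/16 (H4) depth=16
  Q 77.49.177.120: descend 01001101 ; hops seen [H7] ; pick H7
  + 77.222.230.160/28 (H0) depth=28
  + 77.208.0.0/12 (H5) depth=12
  + 224.105.35.169/32 (H0) depth=32
  + 224.105.32.0/20 (H7) depth=20
  Q 93.204.151.105: descend 010 ; hops seen [∅] ; pick no-route
  del 77.222.0.0/16 (clear depth 16)
  + 0.0.0.0/0 (H3) depth=0
  Q 125.63.71.15: descend 01 ; hops seen [H3] ; pick H3
  del 77.222.230.160/28 (clear depth 28)
  + 0.0.0.0/0 (H2) depth=0
  Q 168.38.155.87: descend 1 ; hops seen [H2] ; pick H2
  + 224.105.35.169/32 (H4) depth=32
  + 224.0.0.0/8 (H0) depth=8
  Q 77.0.19.45: descend 01001101 ; hops seen [H2,H7] ; pick H7
  + 72.0.0.0/5 (H2) depth=5
  Q 224.105.0.41: descend 111000000110100100 ; hops seen [H2,H0,H6] ; pick H6
  del 72.0.0.0/5 (clear depth 5)
  + 77.222.230.128/26 (H5) depth=26
  del 0.0.0.0/0 (clear depth 0)
  Q 77.222.230.135: descend 01001101110111101110011010 ; hops seen [H7,H5,H5] ; pick H5
  Q 77.208.0.0: descend 010011011101 ; hops seen [H7,H5] ; pick H5
  + 0.0.0.0/0 (H4) depth=0
  Q 77.219.163.128: descend 0100110111011 ; hops seen [H4,H7,H5] ; pick H5

== LOOKUPS ==
["H2","H3","no-route","H7","H7","no-route","H3","H2","H7","H6","H5","H5","H5"]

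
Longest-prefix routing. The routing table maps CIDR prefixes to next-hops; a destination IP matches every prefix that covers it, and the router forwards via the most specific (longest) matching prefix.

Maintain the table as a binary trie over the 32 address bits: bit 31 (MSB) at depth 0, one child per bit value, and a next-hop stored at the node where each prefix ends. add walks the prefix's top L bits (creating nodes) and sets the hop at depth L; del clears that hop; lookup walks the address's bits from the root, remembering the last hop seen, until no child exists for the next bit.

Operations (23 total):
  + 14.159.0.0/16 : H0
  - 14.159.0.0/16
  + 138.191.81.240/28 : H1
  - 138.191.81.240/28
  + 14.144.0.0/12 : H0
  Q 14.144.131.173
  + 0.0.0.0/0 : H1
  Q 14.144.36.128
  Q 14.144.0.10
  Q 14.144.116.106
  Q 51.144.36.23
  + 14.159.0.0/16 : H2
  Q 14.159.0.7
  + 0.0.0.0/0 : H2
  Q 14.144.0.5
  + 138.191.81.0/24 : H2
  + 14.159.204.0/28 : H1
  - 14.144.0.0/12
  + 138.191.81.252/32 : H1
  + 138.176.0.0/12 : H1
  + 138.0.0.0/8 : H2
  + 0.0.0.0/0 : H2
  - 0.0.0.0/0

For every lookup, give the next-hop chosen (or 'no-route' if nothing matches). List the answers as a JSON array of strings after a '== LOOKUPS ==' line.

Apply in order:
  add 14.159.0.0/16 -> H0 at depth 16
  - 14.159.0.0/16 clear@16
  add 138.191.81.240/28 -> H1 at depth 28
  - 138.191.81.240/28 clear@28
  add 14.144.0.0/12 -> H0 at depth 12
  ? 14.144.131.173  path d0:-→d1:-→d2:-→d3:-→d4:-→d5:-→d6:-→d7:-→d8:-→d9:-→d10:-→d11:-→d12:H0  best=H0
  add 0.0.0.0/0 -> H1 at depth 0
  ? 14.144.36.128  path d0:H1→d1:-→d2:-→d3:-→d4:-→d5:-→d6:-→d7:-→d8:-→d9:-→d10:-→d11:-→d12:H0  best=H0
  ? 14.144.0.10  path d0:H1→d1:-→d2:-→d3:-→d4:-→d5:-→d6:-→d7:-→d8:-→d9:-→d10:-→d11:-→d12:H0  best=H0
  ? 14.144.116.106  path d0:H1→d1:-→d2:-→d3:-→d4:-→d5:-→d6:-→d7:-→d8:-→d9:-→d10:-→d11:-→d12:H0  best=H0
  ? 51.144.36.23  path d0:H1→d1:-→d2:-  best=H1
  add 14.159.0.0/16 -> H2 at depth 16
  ? 14.159.0.7  path d0:H1→d1:-→d2:-→d3:-→d4:-→d5:-→d6:-→d7:-→d8:-→d9:-→d10:-→d11:-→d12:H0→d13:-→d14:-→d15:-→d16:H2  best=H2
  add 0.0.0.0/0 -> H2 at depth 0
  ? 14.144.0.5  path d0:H2→d1:-→d2:-→d3:-→d4:-→d5:-→d6:-→d7:-→d8:-→d9:-→d10:-→d11:-→d12:H0  best=H0
  add 138.191.81.0/24 -> H2 at depth 24
  add 14.159.204.0/28 -> H1 at depth 28
  - 14.144.0.0/12 clear@12
  add 138.191.81.252/32 -> H1 at depth 32
  add 138.176.0.0/12 -> H1 at depth 12
  add 138.0.0.0/8 -> H2 at depth 8
  add 0.0.0.0/0 -> H2 at depth 0
  - 0.0.0.0/0 clear@0

== LOOKUPS ==
["H0","H0","H0","H0","H1","H2","H0"]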